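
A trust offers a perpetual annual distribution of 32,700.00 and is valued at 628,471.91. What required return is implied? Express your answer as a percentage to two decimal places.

P = C/r ⇒ r = C/P = 32,700.00/628,471.91 = 0.052031

5.20%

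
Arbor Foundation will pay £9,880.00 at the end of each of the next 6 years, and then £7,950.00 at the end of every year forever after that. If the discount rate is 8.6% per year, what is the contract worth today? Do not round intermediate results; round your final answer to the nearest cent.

PV of 6-year annuity: £9,880.00 × [1 − (1+0.086)^−6] / 0.086 = 44854.46018
Perpetuity value at year 6: £7,950.00 / 0.086 = 92441.86047
PV of perpetuity: 92441.86047 / (1+0.086)^6 = 56349.45577
Total PV = 44854.46018 + 56349.45577 = 101203.91595

£101203.92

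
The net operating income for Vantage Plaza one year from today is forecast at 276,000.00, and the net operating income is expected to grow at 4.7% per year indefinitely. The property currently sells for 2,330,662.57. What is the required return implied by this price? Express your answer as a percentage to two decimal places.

P = D₁/(r − g) ⇒ r = D₁/P + g = 276,000.0000/2,330,662.57 + 0.047 = 0.118421 + 0.047 = 0.165421

16.54%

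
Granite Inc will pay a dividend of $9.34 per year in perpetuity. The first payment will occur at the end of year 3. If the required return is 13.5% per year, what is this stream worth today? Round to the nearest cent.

$53.71

Value at end of year 2: C / r = $9.34 / 0.135 = $69.1852
Discount to today: PV = $69.1852 / (1 + 0.135)^2 = $69.1852 / 1.288225 = $53.71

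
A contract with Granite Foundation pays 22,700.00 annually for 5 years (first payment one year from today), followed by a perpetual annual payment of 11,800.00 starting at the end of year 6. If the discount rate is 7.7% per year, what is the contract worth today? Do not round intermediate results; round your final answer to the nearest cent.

PV of 5-year annuity: 22,700.00 × [1 − (1+0.077)^−5] / 0.077 = 91355.70011
Perpetuity value at year 5: 11,800.00 / 0.077 = 153246.75325
PV of perpetuity: 153246.75325 / (1+0.077)^5 = 105757.88711
Total PV = 91355.70011 + 105757.88711 = 197113.58722

197113.59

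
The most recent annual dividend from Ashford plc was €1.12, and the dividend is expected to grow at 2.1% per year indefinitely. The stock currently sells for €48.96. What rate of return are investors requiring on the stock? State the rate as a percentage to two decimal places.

D₁ = €1.12 × 1.021 = €1.1435
P = D₁/(r − g) ⇒ r = D₁/P + g = €1.1435/€48.96 + 0.021 = 0.023356 + 0.021 = 0.044356

4.44%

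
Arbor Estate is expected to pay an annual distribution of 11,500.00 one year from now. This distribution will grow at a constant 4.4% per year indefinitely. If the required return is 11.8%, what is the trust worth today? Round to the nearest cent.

Growing perpetuity: P = D₁ / (r − g) = 11,500.0000 / (0.118 − 0.044) = 155,405.41

155405.41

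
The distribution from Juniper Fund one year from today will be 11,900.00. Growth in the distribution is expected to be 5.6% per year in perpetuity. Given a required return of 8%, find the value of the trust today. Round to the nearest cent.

495833.33

Growing perpetuity: P = D₁ / (r − g) = 11,900.0000 / (0.08 − 0.056) = 495,833.33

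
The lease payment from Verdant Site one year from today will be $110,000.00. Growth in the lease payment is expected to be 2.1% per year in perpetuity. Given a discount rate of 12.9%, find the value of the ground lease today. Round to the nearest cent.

Growing perpetuity: P = D₁ / (r − g) = $110,000.0000 / (0.129 − 0.021) = $1,018,518.52

$1018518.52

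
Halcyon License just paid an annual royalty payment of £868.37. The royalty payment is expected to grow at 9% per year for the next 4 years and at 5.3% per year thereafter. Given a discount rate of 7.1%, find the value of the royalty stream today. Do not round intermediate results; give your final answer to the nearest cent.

D_1 = 946.52330
D_2 = 1031.71040
D_3 = 1124.56433
D_4 = 1225.77512
Terminal value at year 4: TV = D_4×(1+g_2)/(r−g_2) = 1290.74120/0.018 = 71707.84468
P_0 = D_1/(1+r)^1 + D_2/(1+r)^2 + D_3/(1+r)^3 + D_4/(1+r)^4 + TV/(1+r)^4
    = 883.77526 + 899.45381 + 915.41051 + 931.65028 + 54501.54149 = 58131.83134

£58131.83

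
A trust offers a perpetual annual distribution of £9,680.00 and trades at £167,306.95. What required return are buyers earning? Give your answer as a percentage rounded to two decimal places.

5.79%

P = C/r ⇒ r = C/P = £9,680.00/£167,306.95 = 0.057858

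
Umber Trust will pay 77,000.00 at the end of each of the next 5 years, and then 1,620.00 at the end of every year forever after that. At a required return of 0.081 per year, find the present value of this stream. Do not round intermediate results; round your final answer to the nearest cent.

PV of 5-year annuity: 77,000.00 × [1 − (1+0.081)^−5] / 0.081 = 306630.08218
Perpetuity value at year 5: 1,620.00 / 0.081 = 20000.00000
PV of perpetuity: 20000.00000 / (1+0.081)^5 = 13548.82165
Total PV = 306630.08218 + 13548.82165 = 320178.90383

320178.90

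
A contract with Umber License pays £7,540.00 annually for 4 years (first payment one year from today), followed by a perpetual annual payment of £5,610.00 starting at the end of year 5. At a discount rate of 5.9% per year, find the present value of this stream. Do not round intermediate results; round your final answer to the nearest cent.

PV of 4-year annuity: £7,540.00 × [1 − (1+0.059)^−4] / 0.059 = 26186.83421
Perpetuity value at year 4: £5,610.00 / 0.059 = 95084.74576
PV of perpetuity: 95084.74576 / (1+0.059)^4 = 75600.90758
Total PV = 26186.83421 + 75600.90758 = 101787.74179

£101787.74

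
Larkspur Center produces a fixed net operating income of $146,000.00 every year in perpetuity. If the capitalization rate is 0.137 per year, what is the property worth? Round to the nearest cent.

$1065693.43

Level perpetuity: PV = C / r = $146,000.00 / 0.137 = $1,065,693.43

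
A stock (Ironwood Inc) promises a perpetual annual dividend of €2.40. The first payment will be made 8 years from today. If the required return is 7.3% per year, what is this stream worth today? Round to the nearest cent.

Value at end of year 7: C / r = €2.40 / 0.073 = €32.8767
Discount to today: PV = €32.8767 / (1 + 0.073)^7 = €32.8767 / 1.637563 = €20.08

€20.08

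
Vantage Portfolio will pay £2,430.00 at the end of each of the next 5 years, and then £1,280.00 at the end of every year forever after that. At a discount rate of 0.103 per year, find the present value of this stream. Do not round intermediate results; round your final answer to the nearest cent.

£16753.38

PV of 5-year annuity: £2,430.00 × [1 − (1+0.103)^−5] / 0.103 = 9141.44644
Perpetuity value at year 5: £1,280.00 / 0.103 = 12427.18447
PV of perpetuity: 12427.18447 / (1+0.103)^5 = 7611.93696
Total PV = 9141.44644 + 7611.93696 = 16753.38340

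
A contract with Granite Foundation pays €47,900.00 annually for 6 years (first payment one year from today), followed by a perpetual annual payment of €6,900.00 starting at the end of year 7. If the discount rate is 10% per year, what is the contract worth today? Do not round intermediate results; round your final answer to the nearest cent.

€247565.69

PV of 6-year annuity: €47,900.00 × [1 − (1+0.1)^−6] / 0.1 = 208616.98750
Perpetuity value at year 6: €6,900.00 / 0.1 = 69000.00000
PV of perpetuity: 69000.00000 / (1+0.1)^6 = 38948.70117
Total PV = 208616.98750 + 38948.70117 = 247565.68868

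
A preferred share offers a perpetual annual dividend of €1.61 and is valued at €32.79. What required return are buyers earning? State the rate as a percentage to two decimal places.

P = C/r ⇒ r = C/P = €1.61/€32.79 = 0.049100

4.91%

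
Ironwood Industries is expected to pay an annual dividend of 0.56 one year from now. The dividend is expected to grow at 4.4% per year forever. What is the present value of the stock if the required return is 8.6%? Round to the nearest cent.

13.33

Growing perpetuity: P = D₁ / (r − g) = 0.5600 / (0.086 − 0.044) = 13.33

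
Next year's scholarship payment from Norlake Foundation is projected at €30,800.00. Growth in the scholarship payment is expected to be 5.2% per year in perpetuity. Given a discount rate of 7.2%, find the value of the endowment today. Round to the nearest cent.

€1540000.00

Growing perpetuity: P = D₁ / (r − g) = €30,800.0000 / (0.072 − 0.052) = €1,540,000.00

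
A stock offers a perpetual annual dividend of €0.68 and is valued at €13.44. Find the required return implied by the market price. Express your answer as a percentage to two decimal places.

P = C/r ⇒ r = C/P = €0.68/€13.44 = 0.050595

5.06%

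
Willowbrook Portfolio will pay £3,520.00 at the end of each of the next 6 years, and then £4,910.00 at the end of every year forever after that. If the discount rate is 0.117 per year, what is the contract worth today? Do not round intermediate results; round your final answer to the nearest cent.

PV of 6-year annuity: £3,520.00 × [1 − (1+0.117)^−6] / 0.117 = 14595.95710
Perpetuity value at year 6: £4,910.00 / 0.117 = 41965.81197
PV of perpetuity: 41965.81197 / (1+0.117)^6 = 21606.11044
Total PV = 14595.95710 + 21606.11044 = 36202.06754

£36202.07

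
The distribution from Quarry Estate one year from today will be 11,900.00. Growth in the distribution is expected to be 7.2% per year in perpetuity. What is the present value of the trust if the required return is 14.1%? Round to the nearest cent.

Growing perpetuity: P = D₁ / (r − g) = 11,900.0000 / (0.141 − 0.072) = 172,463.77

172463.77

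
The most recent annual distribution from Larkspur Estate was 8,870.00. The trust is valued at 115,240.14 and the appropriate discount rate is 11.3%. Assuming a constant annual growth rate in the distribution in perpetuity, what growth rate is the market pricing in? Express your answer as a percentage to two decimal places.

3.35%

P = D₀(1+g)/(r−g) ⇒ P(r−g) = D₀(1+g) ⇒ g(P+D₀) = P·r − D₀
g = (P·r − D₀)/(P + D₀) = (115,240.14×0.113 − 8,870.00) / (115,240.14 + 8,870.00) = 0.033455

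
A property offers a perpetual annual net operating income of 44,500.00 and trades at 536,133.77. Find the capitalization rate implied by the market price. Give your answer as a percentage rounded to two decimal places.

P = C/r ⇒ r = C/P = 44,500.00/536,133.77 = 0.083002

8.30%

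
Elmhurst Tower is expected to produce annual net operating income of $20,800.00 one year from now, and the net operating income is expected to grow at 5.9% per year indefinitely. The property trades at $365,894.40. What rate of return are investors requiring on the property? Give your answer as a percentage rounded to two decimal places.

P = D₁/(r − g) ⇒ r = D₁/P + g = $20,800.0000/$365,894.40 + 0.059 = 0.056847 + 0.059 = 0.115847

11.58%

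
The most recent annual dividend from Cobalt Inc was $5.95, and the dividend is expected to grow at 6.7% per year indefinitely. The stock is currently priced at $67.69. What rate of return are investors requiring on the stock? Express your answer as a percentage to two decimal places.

16.08%

D₁ = $5.95 × 1.067 = $6.3487
P = D₁/(r − g) ⇒ r = D₁/P + g = $6.3487/$67.69 + 0.067 = 0.093790 + 0.067 = 0.160790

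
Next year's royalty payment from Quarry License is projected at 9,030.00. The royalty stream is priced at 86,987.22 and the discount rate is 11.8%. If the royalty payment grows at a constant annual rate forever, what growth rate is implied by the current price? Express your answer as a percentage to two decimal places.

1.42%

P = D₁/(r−g) ⇒ g = r − D₁/P = 0.118 − 9,030.00/86,987.22 = 0.014192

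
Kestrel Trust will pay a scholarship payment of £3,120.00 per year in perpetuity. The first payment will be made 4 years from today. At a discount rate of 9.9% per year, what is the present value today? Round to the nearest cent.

£23742.49

Value at end of year 3: C / r = £3,120.00 / 0.099 = £31,515.1515
Discount to today: PV = £31,515.1515 / (1 + 0.099)^3 = £31,515.1515 / 1.327373 = £23,742.49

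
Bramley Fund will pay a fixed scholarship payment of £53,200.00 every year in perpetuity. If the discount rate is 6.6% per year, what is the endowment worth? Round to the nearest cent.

£806060.61

Level perpetuity: PV = C / r = £53,200.00 / 0.066 = £806,060.61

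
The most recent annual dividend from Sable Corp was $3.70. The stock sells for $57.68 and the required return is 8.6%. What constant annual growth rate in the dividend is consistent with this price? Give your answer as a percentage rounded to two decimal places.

P = D₀(1+g)/(r−g) ⇒ P(r−g) = D₀(1+g) ⇒ g(P+D₀) = P·r − D₀
g = (P·r − D₀)/(P + D₀) = ($57.68×0.086 − $3.70) / ($57.68 + $3.70) = 0.020536

2.05%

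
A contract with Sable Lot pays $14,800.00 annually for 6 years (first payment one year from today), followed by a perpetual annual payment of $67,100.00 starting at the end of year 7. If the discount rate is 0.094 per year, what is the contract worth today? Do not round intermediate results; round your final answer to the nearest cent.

$481988.06

PV of 6-year annuity: $14,800.00 × [1 − (1+0.094)^−6] / 0.094 = 65607.21987
Perpetuity value at year 6: $67,100.00 / 0.094 = 713829.78723
PV of perpetuity: 713829.78723 / (1+0.094)^6 = 416380.83769
Total PV = 65607.21987 + 416380.83769 = 481988.05756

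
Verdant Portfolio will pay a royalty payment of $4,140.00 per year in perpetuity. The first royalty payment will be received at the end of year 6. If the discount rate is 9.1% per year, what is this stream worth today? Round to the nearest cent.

$29433.05

Value at end of year 5: C / r = $4,140.00 / 0.091 = $45,494.5055
Discount to today: PV = $45,494.5055 / (1 + 0.091)^5 = $45,494.5055 / 1.545695 = $29,433.05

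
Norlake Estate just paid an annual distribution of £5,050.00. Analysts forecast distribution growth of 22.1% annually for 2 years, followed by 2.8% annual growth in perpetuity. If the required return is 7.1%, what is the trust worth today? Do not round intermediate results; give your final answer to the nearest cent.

£169237.34

D_1 = 6166.05000
D_2 = 7528.74705
Terminal value at year 2: TV = D_2×(1+g_2)/(r−g_2) = 7739.55197/0.043 = 179989.58064
P_0 = D_1/(1+r)^1 + D_2/(1+r)^2 + TV/(1+r)^2
    = 5757.28291 + 6563.62506 + 156916.43162 = 169237.33959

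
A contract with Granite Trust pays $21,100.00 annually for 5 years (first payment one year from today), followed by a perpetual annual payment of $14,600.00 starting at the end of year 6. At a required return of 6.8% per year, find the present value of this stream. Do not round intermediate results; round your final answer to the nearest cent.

$241500.49

PV of 5-year annuity: $21,100.00 × [1 − (1+0.068)^−5] / 0.068 = 86979.43457
Perpetuity value at year 5: $14,600.00 / 0.068 = 214705.88235
PV of perpetuity: 214705.88235 / (1+0.068)^5 = 154521.06032
Total PV = 86979.43457 + 154521.06032 = 241500.49490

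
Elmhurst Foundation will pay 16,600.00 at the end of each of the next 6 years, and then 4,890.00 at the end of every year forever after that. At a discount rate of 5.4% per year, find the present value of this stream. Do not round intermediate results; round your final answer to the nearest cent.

149239.10

PV of 6-year annuity: 16,600.00 × [1 − (1+0.054)^−6] / 0.054 = 83189.31005
Perpetuity value at year 6: 4,890.00 / 0.054 = 90555.55556
PV of perpetuity: 90555.55556 / (1+0.054)^6 = 66049.78892
Total PV = 83189.31005 + 66049.78892 = 149239.09897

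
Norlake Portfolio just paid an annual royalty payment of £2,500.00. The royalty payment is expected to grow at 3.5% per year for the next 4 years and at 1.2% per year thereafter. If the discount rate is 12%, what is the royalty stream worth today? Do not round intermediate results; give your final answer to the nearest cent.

D_1 = 2587.50000
D_2 = 2678.06250
D_3 = 2771.79469
D_4 = 2868.80750
Terminal value at year 4: TV = D_4×(1+g_2)/(r−g_2) = 2903.23319/0.108 = 26881.78881
P_0 = D_1/(1+r)^1 + D_2/(1+r)^2 + D_3/(1+r)^3 + D_4/(1+r)^4 + TV/(1+r)^4
    = 2310.26786 + 2134.93503 + 1972.90871 + 1823.17903 + 17083.86277 = 25325.15340

£25325.15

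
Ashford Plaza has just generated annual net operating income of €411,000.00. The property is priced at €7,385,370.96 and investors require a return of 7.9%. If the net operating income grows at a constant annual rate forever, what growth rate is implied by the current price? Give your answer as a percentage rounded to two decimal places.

2.21%

P = D₀(1+g)/(r−g) ⇒ P(r−g) = D₀(1+g) ⇒ g(P+D₀) = P·r − D₀
g = (P·r − D₀)/(P + D₀) = (€7,385,370.96×0.079 − €411,000.00) / (€7,385,370.96 + €411,000.00) = 0.022119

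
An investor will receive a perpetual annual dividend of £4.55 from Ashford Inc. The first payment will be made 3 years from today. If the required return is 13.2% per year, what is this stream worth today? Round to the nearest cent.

£26.90

Value at end of year 2: C / r = £4.55 / 0.132 = £34.4697
Discount to today: PV = £34.4697 / (1 + 0.132)^2 = £34.4697 / 1.281424 = £26.90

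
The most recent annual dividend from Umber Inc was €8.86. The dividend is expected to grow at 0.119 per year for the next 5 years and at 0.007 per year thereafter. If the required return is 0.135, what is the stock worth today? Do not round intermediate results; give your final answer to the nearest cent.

€107.39

D_1 = 9.91434
D_2 = 11.09415
D_3 = 12.41435
D_4 = 13.89166
D_5 = 15.54476
Terminal value at year 5: TV = D_5×(1+g_2)/(r−g_2) = 15.65358/0.128 = 122.29358
P_0 = D_1/(1+r)^1 + D_2/(1+r)^2 + D_3/(1+r)^3 + D_4/(1+r)^4 + D_5/(1+r)^5 + TV/(1+r)^5
    = 8.73510 + 8.61196 + 8.49056 + 8.37087 + 8.25287 + 64.92685 = 107.38822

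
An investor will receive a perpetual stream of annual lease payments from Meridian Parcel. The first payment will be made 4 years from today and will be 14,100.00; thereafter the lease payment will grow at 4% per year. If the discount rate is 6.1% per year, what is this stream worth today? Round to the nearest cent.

Value at end of year 3: C₁ / (r − g) = 14,100.00 / (0.061 − 0.04) = 671,428.5714
Discount to today: PV = 671,428.5714 / (1 + 0.061)^3 = 671,428.5714 / 1.194390 = 562,151.88

562151.88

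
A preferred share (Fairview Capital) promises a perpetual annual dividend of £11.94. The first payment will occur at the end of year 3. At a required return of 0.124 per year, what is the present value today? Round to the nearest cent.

Value at end of year 2: C / r = £11.94 / 0.124 = £96.2903
Discount to today: PV = £96.2903 / (1 + 0.124)^2 = £96.2903 / 1.263376 = £76.22

£76.22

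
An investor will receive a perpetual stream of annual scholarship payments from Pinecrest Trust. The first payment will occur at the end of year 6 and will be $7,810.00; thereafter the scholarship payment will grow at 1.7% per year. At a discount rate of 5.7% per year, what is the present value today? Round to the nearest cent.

Value at end of year 5: C₁ / (r − g) = $7,810.00 / (0.057 − 0.017) = $195,250.0000
Discount to today: PV = $195,250.0000 / (1 + 0.057)^5 = $195,250.0000 / 1.319395 = $147,984.46

$147984.46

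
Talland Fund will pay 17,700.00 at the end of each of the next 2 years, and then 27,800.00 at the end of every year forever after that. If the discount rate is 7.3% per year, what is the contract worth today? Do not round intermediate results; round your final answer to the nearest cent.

362636.59

PV of 2-year annuity: 17,700.00 × [1 − (1+0.073)^−2] / 0.073 = 31869.34404
Perpetuity value at year 2: 27,800.00 / 0.073 = 380821.91781
PV of perpetuity: 380821.91781 / (1+0.073)^2 = 330767.24186
Total PV = 31869.34404 + 330767.24186 = 362636.58590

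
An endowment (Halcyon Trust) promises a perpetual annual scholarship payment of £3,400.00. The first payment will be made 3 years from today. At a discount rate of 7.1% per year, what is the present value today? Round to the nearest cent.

£41748.57

Value at end of year 2: C / r = £3,400.00 / 0.071 = £47,887.3239
Discount to today: PV = £47,887.3239 / (1 + 0.071)^2 = £47,887.3239 / 1.147041 = £41,748.57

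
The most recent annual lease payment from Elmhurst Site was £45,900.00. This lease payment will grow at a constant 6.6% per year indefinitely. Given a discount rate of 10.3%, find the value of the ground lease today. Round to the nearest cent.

D₁ = D₀ × (1 + g) = £45,900.00 × 1.066 = £48,929.4000
Growing perpetuity: P = D₁ / (r − g) = £48,929.4000 / (0.103 − 0.066) = £1,322,416.22

£1322416.22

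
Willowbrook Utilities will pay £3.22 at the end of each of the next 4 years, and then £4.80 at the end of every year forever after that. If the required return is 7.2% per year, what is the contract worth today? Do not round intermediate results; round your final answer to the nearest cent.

£61.34

PV of 4-year annuity: £3.22 × [1 − (1+0.072)^−4] / 0.072 = 10.85776
Perpetuity value at year 4: £4.80 / 0.072 = 66.66667
PV of perpetuity: 66.66667 / (1+0.072)^4 = 50.48119
Total PV = 10.85776 + 50.48119 = 61.33895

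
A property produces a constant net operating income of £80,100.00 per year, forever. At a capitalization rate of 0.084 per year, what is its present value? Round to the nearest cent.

Level perpetuity: PV = C / r = £80,100.00 / 0.084 = £953,571.43

£953571.43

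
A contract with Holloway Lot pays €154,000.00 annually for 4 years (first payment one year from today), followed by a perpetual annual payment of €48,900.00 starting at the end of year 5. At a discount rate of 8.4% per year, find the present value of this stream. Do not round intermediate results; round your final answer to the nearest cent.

PV of 4-year annuity: €154,000.00 × [1 − (1+0.084)^−4] / 0.084 = 505558.88766
Perpetuity value at year 4: €48,900.00 / 0.084 = 582142.85714
PV of perpetuity: 582142.85714 / (1+0.084)^4 = 421611.49606
Total PV = 505558.88766 + 421611.49606 = 927170.38372

€927170.38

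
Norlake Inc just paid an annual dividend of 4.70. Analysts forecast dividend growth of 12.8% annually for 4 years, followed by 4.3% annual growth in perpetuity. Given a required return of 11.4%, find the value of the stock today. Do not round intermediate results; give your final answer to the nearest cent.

91.98

D_1 = 5.30160
D_2 = 5.98020
D_3 = 6.74567
D_4 = 7.60912
Terminal value at year 4: TV = D_4×(1+g_2)/(r−g_2) = 7.93631/0.071 = 111.77900
P_0 = D_1/(1+r)^1 + D_2/(1+r)^2 + D_3/(1+r)^3 + D_4/(1+r)^4 + TV/(1+r)^4
    = 4.75907 + 4.81888 + 4.87944 + 4.94076 + 72.58042 = 91.97855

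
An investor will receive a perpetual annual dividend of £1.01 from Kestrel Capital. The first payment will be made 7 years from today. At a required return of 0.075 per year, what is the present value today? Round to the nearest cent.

£8.73

Value at end of year 6: C / r = £1.01 / 0.075 = £13.4667
Discount to today: PV = £13.4667 / (1 + 0.075)^6 = £13.4667 / 1.543302 = £8.73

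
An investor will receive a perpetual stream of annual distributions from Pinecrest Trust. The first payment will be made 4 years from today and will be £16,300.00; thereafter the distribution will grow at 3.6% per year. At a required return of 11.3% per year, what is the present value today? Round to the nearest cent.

£153536.41

Value at end of year 3: C₁ / (r − g) = £16,300.00 / (0.113 − 0.036) = £211,688.3117
Discount to today: PV = £211,688.3117 / (1 + 0.113)^3 = £211,688.3117 / 1.378750 = £153,536.41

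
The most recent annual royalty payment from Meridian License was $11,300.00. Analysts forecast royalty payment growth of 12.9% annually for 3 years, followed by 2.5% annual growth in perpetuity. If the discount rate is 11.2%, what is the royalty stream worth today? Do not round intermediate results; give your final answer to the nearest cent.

$174279.00

D_1 = 12757.70000
D_2 = 14403.44330
D_3 = 16261.48749
Terminal value at year 3: TV = D_3×(1+g_2)/(r−g_2) = 16668.02467/0.087 = 191586.49049
P_0 = D_1/(1+r)^1 + D_2/(1+r)^2 + D_3/(1+r)^3 + TV/(1+r)^3
    = 11472.75180 + 11648.14459 + 11826.21874 + 139331.88745 = 174279.00258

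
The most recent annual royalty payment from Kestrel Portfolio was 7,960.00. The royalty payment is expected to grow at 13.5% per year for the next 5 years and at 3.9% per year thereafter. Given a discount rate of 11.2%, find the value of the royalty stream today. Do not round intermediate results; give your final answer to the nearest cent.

D_1 = 9034.60000
D_2 = 10254.27100
D_3 = 11638.59758
D_4 = 13209.80826
D_5 = 14993.13237
Terminal value at year 5: TV = D_5×(1+g_2)/(r−g_2) = 15577.86454/0.073 = 213395.40461
P_0 = D_1/(1+r)^1 + D_2/(1+r)^2 + D_3/(1+r)^3 + D_4/(1+r)^4 + D_5/(1+r)^5 + TV/(1+r)^5
    = 8124.64029 + 8292.68591 + 8464.20729 + 8639.27632 + 8817.96639 + 125505.02848 = 167843.80467

167843.80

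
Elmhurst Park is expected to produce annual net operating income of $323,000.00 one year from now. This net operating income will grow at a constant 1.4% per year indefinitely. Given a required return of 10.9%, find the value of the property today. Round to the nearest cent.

$3400000.00

Growing perpetuity: P = D₁ / (r − g) = $323,000.0000 / (0.109 − 0.014) = $3,400,000.00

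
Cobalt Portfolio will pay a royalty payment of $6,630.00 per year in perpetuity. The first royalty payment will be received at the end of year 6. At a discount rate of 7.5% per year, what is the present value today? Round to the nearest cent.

Value at end of year 5: C / r = $6,630.00 / 0.075 = $88,400.0000
Discount to today: PV = $88,400.0000 / (1 + 0.075)^5 = $88,400.0000 / 1.435629 = $61,575.78

$61575.78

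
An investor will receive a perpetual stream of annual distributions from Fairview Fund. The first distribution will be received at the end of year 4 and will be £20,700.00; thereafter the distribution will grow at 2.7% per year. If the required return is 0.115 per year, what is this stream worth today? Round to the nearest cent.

Value at end of year 3: C₁ / (r − g) = £20,700.00 / (0.115 − 0.027) = £235,227.2727
Discount to today: PV = £235,227.2727 / (1 + 0.115)^3 = £235,227.2727 / 1.386196 = £169,692.67

£169692.67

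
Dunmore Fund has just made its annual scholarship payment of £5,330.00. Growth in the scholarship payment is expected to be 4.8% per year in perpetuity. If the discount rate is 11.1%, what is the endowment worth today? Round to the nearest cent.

£88664.13

D₁ = D₀ × (1 + g) = £5,330.00 × 1.048 = £5,585.8400
Growing perpetuity: P = D₁ / (r − g) = £5,585.8400 / (0.111 − 0.048) = £88,664.13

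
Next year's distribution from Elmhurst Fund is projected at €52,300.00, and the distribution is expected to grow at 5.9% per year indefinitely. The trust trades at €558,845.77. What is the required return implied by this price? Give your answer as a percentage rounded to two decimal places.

P = D₁/(r − g) ⇒ r = D₁/P + g = €52,300.0000/€558,845.77 + 0.059 = 0.093586 + 0.059 = 0.152586

15.26%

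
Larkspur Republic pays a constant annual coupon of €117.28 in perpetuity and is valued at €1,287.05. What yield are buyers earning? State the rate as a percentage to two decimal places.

P = C/r ⇒ r = C/P = €117.28/€1,287.05 = 0.091123

9.11%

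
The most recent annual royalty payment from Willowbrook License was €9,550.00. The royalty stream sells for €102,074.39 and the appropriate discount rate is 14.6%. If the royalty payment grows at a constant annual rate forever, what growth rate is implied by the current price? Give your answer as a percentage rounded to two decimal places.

4.80%

P = D₀(1+g)/(r−g) ⇒ P(r−g) = D₀(1+g) ⇒ g(P+D₀) = P·r − D₀
g = (P·r − D₀)/(P + D₀) = (€102,074.39×0.146 − €9,550.00) / (€102,074.39 + €9,550.00) = 0.047954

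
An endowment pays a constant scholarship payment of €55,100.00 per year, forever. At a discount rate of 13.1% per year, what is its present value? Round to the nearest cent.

€420610.69

Level perpetuity: PV = C / r = €55,100.00 / 0.131 = €420,610.69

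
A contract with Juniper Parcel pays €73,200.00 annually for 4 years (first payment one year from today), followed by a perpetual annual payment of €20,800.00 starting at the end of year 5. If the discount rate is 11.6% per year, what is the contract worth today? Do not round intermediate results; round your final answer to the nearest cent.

PV of 4-year annuity: €73,200.00 × [1 − (1+0.116)^−4] / 0.116 = 224220.08633
Perpetuity value at year 4: €20,800.00 / 0.116 = 179310.34483
PV of perpetuity: 179310.34483 / (1+0.116)^4 = 115597.53341
Total PV = 224220.08633 + 115597.53341 = 339817.61974

€339817.62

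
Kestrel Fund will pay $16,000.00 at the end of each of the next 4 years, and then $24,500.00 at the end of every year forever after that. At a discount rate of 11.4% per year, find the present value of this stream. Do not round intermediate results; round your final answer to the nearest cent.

$188765.14

PV of 4-year annuity: $16,000.00 × [1 − (1+0.114)^−4] / 0.114 = 49218.14979
Perpetuity value at year 4: $24,500.00 / 0.114 = 214912.28070
PV of perpetuity: 214912.28070 / (1+0.114)^4 = 139546.98884
Total PV = 49218.14979 + 139546.98884 = 188765.13863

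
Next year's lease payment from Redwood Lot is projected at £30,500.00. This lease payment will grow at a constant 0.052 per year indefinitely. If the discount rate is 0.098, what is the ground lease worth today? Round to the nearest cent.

Growing perpetuity: P = D₁ / (r − g) = £30,500.0000 / (0.098 − 0.052) = £663,043.48

£663043.48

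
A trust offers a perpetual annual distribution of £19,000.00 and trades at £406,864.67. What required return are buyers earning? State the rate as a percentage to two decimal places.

4.67%

P = C/r ⇒ r = C/P = £19,000.00/£406,864.67 = 0.046699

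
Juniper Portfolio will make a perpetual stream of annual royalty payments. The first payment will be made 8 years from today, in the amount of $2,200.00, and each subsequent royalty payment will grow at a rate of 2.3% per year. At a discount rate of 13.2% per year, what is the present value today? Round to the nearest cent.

Value at end of year 7: C₁ / (r − g) = $2,200.00 / (0.132 − 0.023) = $20,183.4862
Discount to today: PV = $20,183.4862 / (1 + 0.132)^7 = $20,183.4862 / 2.381908 = $8,473.66

$8473.66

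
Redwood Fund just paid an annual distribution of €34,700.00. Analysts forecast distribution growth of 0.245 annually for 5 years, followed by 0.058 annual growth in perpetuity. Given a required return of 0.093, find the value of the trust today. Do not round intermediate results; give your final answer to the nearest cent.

€2272160.47

D_1 = 43201.50000
D_2 = 53785.86750
D_3 = 66963.40504
D_4 = 83369.43927
D_5 = 103794.95189
Terminal value at year 5: TV = D_5×(1+g_2)/(r−g_2) = 109815.05910/0.035 = 3137573.11723
P_0 = D_1/(1+r)^1 + D_2/(1+r)^2 + D_3/(1+r)^3 + D_4/(1+r)^4 + D_5/(1+r)^5 + TV/(1+r)^5
    = 39525.61757 + 45022.31827 + 51283.42749 + 58415.24906 + 66538.87016 + 2011374.98937 = 2272160.47192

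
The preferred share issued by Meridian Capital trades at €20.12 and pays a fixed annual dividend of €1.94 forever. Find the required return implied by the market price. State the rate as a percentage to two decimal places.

9.64%

P = C/r ⇒ r = C/P = €1.94/€20.12 = 0.096421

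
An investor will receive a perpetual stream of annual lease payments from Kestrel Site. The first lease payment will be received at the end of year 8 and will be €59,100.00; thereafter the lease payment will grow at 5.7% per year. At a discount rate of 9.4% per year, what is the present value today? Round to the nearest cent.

Value at end of year 7: C₁ / (r − g) = €59,100.00 / (0.094 − 0.057) = €1,597,297.2973
Discount to today: PV = €1,597,297.2973 / (1 + 0.094)^7 = €1,597,297.2973 / 1.875518 = €851,656.57

€851656.57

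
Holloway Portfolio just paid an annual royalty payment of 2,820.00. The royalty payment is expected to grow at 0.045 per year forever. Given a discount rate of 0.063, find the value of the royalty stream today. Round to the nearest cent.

D₁ = D₀ × (1 + g) = 2,820.00 × 1.045 = 2,946.9000
Growing perpetuity: P = D₁ / (r − g) = 2,946.9000 / (0.063 − 0.045) = 163,716.67

163716.67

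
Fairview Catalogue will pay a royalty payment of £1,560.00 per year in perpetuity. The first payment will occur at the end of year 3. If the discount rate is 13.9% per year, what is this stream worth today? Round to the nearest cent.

Value at end of year 2: C / r = £1,560.00 / 0.139 = £11,223.0216
Discount to today: PV = £11,223.0216 / (1 + 0.139)^2 = £11,223.0216 / 1.297321 = £8,650.92

£8650.92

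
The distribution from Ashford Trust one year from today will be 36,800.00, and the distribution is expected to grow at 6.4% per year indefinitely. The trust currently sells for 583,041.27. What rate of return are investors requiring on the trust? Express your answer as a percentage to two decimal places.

P = D₁/(r − g) ⇒ r = D₁/P + g = 36,800.0000/583,041.27 + 0.064 = 0.063117 + 0.064 = 0.127117

12.71%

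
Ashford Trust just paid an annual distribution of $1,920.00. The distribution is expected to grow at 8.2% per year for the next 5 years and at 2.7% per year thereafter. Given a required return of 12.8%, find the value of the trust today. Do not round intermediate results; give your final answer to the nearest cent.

D_1 = 2077.44000
D_2 = 2247.79008
D_3 = 2432.10887
D_4 = 2631.54179
D_5 = 2847.32822
Terminal value at year 5: TV = D_5×(1+g_2)/(r−g_2) = 2924.20608/0.101 = 28952.53547
P_0 = D_1/(1+r)^1 + D_2/(1+r)^2 + D_3/(1+r)^3 + D_4/(1+r)^4 + D_5/(1+r)^5 + TV/(1+r)^5
    = 1841.70213 + 1766.59725 + 1694.55517 + 1625.45097 + 1559.16485 + 15854.08215 = 24341.55251

$24341.55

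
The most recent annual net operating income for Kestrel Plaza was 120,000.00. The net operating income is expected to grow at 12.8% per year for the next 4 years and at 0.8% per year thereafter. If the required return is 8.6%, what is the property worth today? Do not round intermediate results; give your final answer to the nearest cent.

2333184.88

D_1 = 135360.00000
D_2 = 152686.08000
D_3 = 172229.89824
D_4 = 194275.32521
Terminal value at year 4: TV = D_4×(1+g_2)/(r−g_2) = 195829.52782/0.078 = 2510634.97201
P_0 = D_1/(1+r)^1 + D_2/(1+r)^2 + D_3/(1+r)^3 + D_4/(1+r)^4 + TV/(1+r)^4
    = 124640.88398 + 129461.24966 + 134468.03832 + 139668.45969 + 1804946.24829 = 2333184.87993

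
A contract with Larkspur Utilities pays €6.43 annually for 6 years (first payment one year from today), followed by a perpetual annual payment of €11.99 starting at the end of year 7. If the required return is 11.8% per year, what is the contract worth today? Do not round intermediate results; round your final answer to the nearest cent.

PV of 6-year annuity: €6.43 × [1 − (1+0.118)^−6] / 0.118 = 26.58677
Perpetuity value at year 6: €11.99 / 0.118 = 101.61017
PV of perpetuity: 101.61017 / (1+0.118)^6 = 52.03390
Total PV = 26.58677 + 52.03390 = 78.62067

€78.62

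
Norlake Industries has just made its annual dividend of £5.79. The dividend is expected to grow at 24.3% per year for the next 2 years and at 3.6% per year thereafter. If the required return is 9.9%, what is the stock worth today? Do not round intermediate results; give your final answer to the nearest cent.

£135.75

D_1 = 7.19697
D_2 = 8.94583
Terminal value at year 2: TV = D_2×(1+g_2)/(r−g_2) = 9.26788/0.063 = 147.10927
P_0 = D_1/(1+r)^1 + D_2/(1+r)^2 + TV/(1+r)^2
    = 6.54865 + 7.40671 + 121.79926 = 135.75462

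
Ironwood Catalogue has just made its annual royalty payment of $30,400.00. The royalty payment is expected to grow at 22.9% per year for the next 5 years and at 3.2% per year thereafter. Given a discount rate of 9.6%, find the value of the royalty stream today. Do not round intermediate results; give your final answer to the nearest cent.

$1086264.76

D_1 = 37361.60000
D_2 = 45917.40640
D_3 = 56432.49247
D_4 = 69355.53324
D_5 = 85237.95035
Terminal value at year 5: TV = D_5×(1+g_2)/(r−g_2) = 87965.56476/0.064 = 1374461.94943
P_0 = D_1/(1+r)^1 + D_2/(1+r)^2 + D_3/(1+r)^3 + D_4/(1+r)^4 + D_5/(1+r)^5 + TV/(1+r)^5
    = 34089.05109 + 38225.76989 + 42864.48101 + 48066.10143 + 53898.94038 + 869120.41361 = 1086264.75741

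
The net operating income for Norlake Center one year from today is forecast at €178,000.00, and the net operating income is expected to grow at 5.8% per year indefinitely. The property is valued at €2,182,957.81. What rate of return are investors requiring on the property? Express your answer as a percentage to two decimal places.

P = D₁/(r − g) ⇒ r = D₁/P + g = €178,000.0000/€2,182,957.81 + 0.058 = 0.081541 + 0.058 = 0.139541

13.95%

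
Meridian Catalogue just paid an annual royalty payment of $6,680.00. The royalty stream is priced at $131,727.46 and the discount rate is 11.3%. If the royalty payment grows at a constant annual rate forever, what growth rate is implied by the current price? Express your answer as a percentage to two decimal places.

P = D₀(1+g)/(r−g) ⇒ P(r−g) = D₀(1+g) ⇒ g(P+D₀) = P·r − D₀
g = (P·r − D₀)/(P + D₀) = ($131,727.46×0.113 − $6,680.00) / ($131,727.46 + $6,680.00) = 0.059283

5.93%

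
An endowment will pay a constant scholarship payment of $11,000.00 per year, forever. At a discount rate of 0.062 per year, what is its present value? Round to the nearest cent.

Level perpetuity: PV = C / r = $11,000.00 / 0.062 = $177,419.35

$177419.35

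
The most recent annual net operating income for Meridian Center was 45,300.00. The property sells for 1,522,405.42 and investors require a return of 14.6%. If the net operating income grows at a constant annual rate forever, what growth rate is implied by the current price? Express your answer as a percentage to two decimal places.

11.29%

P = D₀(1+g)/(r−g) ⇒ P(r−g) = D₀(1+g) ⇒ g(P+D₀) = P·r − D₀
g = (P·r − D₀)/(P + D₀) = (1,522,405.42×0.146 − 45,300.00) / (1,522,405.42 + 45,300.00) = 0.112885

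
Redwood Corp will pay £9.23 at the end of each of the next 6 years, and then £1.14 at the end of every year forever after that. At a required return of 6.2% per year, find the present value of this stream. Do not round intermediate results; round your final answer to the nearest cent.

£57.92

PV of 6-year annuity: £9.23 × [1 − (1+0.062)^−6] / 0.062 = 45.10310
Perpetuity value at year 6: £1.14 / 0.062 = 18.38710
PV of perpetuity: 18.38710 / (1+0.062)^6 = 12.81640
Total PV = 45.10310 + 12.81640 = 57.91950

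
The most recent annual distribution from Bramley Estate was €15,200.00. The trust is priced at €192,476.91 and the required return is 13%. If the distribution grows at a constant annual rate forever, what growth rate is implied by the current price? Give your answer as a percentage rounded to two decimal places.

4.73%

P = D₀(1+g)/(r−g) ⇒ P(r−g) = D₀(1+g) ⇒ g(P+D₀) = P·r − D₀
g = (P·r − D₀)/(P + D₀) = (€192,476.91×0.13 − €15,200.00) / (€192,476.91 + €15,200.00) = 0.047295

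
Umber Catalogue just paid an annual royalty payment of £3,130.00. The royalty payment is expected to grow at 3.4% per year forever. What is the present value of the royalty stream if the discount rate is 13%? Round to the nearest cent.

£33712.71

D₁ = D₀ × (1 + g) = £3,130.00 × 1.034 = £3,236.4200
Growing perpetuity: P = D₁ / (r − g) = £3,236.4200 / (0.13 − 0.034) = £33,712.71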